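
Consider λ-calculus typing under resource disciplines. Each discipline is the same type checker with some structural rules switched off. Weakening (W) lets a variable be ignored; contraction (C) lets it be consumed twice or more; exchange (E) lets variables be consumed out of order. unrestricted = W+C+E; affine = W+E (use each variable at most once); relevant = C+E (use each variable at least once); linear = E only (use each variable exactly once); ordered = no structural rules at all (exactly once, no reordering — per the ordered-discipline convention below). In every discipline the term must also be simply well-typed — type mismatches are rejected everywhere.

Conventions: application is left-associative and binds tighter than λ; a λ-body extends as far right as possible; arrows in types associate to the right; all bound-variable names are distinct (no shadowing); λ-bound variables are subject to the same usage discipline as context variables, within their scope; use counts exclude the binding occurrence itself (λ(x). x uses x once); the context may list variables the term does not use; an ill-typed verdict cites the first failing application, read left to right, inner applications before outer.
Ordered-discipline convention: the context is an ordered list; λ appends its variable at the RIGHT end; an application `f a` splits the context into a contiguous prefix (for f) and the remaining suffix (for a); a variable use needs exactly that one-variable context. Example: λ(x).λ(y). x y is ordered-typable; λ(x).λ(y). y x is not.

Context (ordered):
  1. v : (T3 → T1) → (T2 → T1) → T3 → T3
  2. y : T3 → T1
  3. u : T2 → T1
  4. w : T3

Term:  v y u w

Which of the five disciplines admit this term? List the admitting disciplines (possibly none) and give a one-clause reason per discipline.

admitted in: ordered, linear, affine, relevant, unrestricted
use counts: v: 1×, y: 1×, u: 1×, w: 1×
order of uses: v, y, u, w
typing: ✓ — T3
ordered ✓ (v, y, u, w: once each, no exchange needed)
linear ✓ (exactly-once usage across v, y, u, w)
affine ✓ (at most one use each (v, y, u, w))
relevant ✓ (v, y, u, w: all used, weakening unneeded)
unrestricted ✓ (type-checks (T3) and nothing is barred)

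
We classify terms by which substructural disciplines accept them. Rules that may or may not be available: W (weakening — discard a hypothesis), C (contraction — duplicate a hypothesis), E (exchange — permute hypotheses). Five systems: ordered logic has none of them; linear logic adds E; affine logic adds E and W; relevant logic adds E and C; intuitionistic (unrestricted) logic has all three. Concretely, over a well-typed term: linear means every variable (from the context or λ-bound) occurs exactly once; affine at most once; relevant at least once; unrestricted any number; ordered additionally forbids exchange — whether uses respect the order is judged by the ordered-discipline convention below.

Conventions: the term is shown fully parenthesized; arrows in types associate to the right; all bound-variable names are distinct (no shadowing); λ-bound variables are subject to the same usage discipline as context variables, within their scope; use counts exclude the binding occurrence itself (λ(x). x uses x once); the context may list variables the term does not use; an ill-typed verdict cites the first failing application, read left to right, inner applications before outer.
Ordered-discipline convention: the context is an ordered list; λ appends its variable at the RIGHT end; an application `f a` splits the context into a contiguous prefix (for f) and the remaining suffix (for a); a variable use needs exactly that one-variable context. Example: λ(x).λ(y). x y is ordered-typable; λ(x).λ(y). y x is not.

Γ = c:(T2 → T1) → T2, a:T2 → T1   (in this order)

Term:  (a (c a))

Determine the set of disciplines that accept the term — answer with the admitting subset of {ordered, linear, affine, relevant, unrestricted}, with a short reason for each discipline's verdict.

admitting disciplines: relevant, unrestricted
usage: c ×1; a ×2
order of uses: a, c, a
typing: the term checks, with type T1
ordered: ✗ — repeated use of a ×2
linear: ✗ — repeated use of a ×2
affine: ✗ — repeated use of a ×2
relevant: ✓ — c, a: all used, weakening unneeded
unrestricted: ✓ — typability at T1 is all that's needed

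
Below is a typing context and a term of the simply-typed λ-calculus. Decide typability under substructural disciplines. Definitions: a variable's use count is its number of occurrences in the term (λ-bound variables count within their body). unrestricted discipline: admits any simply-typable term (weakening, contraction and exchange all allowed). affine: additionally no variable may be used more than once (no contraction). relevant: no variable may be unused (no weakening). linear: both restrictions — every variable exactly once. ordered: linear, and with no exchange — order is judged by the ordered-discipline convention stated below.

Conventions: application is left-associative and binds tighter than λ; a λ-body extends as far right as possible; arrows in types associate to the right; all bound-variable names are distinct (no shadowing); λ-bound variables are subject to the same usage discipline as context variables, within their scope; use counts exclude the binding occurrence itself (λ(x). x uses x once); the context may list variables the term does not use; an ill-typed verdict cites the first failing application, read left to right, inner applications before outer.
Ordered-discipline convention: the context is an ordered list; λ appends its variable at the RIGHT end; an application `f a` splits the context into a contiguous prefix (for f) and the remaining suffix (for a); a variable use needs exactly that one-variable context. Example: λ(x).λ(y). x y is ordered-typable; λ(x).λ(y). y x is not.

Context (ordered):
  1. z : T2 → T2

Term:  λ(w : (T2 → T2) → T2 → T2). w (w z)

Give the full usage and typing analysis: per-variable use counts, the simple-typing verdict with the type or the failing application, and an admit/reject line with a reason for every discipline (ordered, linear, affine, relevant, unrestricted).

counts: z=1; w (bound)=2
uses in reading order: w, w, z
typing: well-typed — term : ((T2 → T2) → T2 → T2) → T2 → T2
ordered: ✗ — uses contraction: w ×2
linear: ✗ — uses contraction: w ×2
affine: ✗ — uses contraction: w ×2
relevant: ✓ — none of z, w goes unused
unrestricted: ✓ — typability at ((T2 → T2) → T2 → T2) → T2 → T2 is all that's needed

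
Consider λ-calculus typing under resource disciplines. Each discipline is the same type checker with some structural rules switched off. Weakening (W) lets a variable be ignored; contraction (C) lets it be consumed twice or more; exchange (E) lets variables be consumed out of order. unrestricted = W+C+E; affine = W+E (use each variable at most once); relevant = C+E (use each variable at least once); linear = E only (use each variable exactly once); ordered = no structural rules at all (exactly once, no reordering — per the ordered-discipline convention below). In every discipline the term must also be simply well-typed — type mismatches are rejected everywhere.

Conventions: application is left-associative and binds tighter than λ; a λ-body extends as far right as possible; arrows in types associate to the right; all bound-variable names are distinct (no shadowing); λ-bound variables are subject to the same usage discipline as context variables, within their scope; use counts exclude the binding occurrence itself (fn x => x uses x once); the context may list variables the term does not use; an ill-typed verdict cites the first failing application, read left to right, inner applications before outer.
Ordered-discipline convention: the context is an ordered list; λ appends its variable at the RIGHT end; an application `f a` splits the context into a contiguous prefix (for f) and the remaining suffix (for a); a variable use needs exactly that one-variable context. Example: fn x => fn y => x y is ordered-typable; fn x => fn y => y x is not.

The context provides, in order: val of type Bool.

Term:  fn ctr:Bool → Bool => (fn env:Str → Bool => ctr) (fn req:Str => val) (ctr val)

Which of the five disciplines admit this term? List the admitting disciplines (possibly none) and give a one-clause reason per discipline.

admitted by: unrestricted
use counts: val: 2, ctr (bound): 2, env (bound): 0, req (bound): 0
left-to-right use order: ctr, val, ctr, val
typing: well-typed — term : (Bool → Bool) → Bool
ordered: ✗ — val ×2, ctr ×2 used more than once (contraction); needs weakening: env, req unused
linear: ✗ — val ×2, ctr ×2 used more than once (contraction); needs weakening: env, req unused
affine: ✗ — val ×2, ctr ×2 used more than once (contraction)
relevant: ✗ — needs weakening: env, req unused
unrestricted: ✓ — type-checks ((Bool → Bool) → Bool) and nothing is barred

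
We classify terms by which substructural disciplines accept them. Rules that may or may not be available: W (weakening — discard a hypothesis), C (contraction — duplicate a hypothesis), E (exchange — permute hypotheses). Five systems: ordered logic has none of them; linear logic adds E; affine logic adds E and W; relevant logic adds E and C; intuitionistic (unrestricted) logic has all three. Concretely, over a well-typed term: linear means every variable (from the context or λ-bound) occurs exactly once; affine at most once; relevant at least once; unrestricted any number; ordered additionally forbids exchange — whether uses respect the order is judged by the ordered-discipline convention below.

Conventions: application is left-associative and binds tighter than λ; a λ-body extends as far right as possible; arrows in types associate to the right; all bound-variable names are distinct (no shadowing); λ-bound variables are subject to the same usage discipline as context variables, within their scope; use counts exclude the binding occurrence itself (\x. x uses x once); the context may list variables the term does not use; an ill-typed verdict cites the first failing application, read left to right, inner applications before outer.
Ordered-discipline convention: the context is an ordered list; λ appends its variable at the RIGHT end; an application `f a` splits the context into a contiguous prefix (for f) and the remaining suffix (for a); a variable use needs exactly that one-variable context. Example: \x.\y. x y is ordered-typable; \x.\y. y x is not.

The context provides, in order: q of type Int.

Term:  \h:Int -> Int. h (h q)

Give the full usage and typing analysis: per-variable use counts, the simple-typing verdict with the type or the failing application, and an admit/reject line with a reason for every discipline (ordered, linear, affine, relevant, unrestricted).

counts: q=1; h (bound)=2
order of uses: h, h, q
typing: well-typed — term : (Int -> Int) -> Int
ordered: ✗, repeated use of h ×2
linear: ✗, repeated use of h ×2
affine: ✗, repeated use of h ×2
relevant: ✓, every one of q, h appears
unrestricted: ✓, simply typable at (Int -> Int) -> Int; W, C, E all held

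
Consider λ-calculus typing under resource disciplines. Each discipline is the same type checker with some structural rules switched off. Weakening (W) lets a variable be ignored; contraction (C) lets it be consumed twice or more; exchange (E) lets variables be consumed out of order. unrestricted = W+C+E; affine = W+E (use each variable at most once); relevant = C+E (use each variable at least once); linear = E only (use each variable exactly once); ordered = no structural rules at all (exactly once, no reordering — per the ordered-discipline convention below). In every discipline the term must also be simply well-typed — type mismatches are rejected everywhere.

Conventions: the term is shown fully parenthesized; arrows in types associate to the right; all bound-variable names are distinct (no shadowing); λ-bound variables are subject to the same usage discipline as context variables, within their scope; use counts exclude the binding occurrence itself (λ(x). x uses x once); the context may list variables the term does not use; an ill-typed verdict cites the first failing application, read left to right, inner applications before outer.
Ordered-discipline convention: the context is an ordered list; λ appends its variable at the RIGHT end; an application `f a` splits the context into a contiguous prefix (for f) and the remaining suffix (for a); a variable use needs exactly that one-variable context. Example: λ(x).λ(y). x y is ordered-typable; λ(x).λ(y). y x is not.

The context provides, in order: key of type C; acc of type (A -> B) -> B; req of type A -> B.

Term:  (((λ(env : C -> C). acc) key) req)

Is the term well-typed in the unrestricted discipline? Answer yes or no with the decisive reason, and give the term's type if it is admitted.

no — a type mismatch blocks all five
counts: key: 1, acc: 1, req: 1, env [bound]: 0
order of uses: acc, key, req
typing: ill-typed: an argument C mismatches the expected C -> C
per-discipline verdicts: ordered ✗ · linear ✗ · affine ✗ · relevant ✗ · unrestricted ✗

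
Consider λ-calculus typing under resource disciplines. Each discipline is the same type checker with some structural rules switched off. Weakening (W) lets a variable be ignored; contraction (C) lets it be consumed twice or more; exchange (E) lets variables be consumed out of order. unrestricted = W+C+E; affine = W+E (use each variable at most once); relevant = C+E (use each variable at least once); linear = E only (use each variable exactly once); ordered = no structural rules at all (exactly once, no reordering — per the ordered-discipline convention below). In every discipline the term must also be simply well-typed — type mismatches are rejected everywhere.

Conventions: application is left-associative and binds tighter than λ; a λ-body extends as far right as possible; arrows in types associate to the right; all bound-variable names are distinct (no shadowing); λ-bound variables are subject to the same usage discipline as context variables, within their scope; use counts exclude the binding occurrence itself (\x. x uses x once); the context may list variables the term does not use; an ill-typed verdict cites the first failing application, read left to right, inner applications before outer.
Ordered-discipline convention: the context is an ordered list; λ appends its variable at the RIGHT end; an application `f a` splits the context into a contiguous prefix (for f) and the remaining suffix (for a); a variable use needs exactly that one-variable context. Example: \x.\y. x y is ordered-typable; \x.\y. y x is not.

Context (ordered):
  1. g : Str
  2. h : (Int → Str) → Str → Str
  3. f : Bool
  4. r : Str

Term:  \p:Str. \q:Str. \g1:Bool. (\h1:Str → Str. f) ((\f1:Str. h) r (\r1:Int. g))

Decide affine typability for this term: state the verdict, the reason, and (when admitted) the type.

yes — none of g, h, f, r, p, q, g1, h1, f1, r1 used more than once; term : Str → Str → Bool → Bool
usage: g=1; h=1; f=1; r=1; p [bound]=0; q [bound]=0; g1 [bound]=0; h1 [bound]=0; f1 [bound]=0; r1 [bound]=0
use order (left to right): f, h, r, g
typing: well-typed at Str → Str → Bool → Bool
per-discipline verdicts: ordered ✗ | linear ✗ | affine ✓ | relevant ✗ | unrestricted ✓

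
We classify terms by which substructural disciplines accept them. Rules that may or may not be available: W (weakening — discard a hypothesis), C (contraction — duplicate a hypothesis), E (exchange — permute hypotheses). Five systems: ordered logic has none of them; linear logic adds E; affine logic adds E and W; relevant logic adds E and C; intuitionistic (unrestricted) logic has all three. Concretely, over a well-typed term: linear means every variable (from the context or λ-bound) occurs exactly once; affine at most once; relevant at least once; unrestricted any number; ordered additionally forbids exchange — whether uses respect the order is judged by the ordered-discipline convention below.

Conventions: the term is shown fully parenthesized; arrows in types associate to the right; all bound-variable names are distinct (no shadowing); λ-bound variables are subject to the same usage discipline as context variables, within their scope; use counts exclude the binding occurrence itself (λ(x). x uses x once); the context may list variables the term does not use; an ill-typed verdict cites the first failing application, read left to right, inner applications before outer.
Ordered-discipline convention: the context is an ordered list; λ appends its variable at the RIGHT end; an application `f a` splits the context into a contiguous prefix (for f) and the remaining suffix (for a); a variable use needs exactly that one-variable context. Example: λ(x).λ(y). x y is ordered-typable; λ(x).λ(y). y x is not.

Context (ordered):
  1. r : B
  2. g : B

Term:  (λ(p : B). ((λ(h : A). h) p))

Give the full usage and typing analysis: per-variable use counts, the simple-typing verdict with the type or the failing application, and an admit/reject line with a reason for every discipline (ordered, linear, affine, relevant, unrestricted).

variable uses: r: 0×, g: 0×, p (bound): 1×, h (bound): 1×
use order (left to right): h, p
typing: ill-typed: argument of type B where A is required
ordered: ✗, the type mismatch rejects it
linear: ✗, not simply typable
affine: ✗, fails simple typing
relevant: ✗, a type mismatch blocks all five
unrestricted: ✗, the type mismatch rejects it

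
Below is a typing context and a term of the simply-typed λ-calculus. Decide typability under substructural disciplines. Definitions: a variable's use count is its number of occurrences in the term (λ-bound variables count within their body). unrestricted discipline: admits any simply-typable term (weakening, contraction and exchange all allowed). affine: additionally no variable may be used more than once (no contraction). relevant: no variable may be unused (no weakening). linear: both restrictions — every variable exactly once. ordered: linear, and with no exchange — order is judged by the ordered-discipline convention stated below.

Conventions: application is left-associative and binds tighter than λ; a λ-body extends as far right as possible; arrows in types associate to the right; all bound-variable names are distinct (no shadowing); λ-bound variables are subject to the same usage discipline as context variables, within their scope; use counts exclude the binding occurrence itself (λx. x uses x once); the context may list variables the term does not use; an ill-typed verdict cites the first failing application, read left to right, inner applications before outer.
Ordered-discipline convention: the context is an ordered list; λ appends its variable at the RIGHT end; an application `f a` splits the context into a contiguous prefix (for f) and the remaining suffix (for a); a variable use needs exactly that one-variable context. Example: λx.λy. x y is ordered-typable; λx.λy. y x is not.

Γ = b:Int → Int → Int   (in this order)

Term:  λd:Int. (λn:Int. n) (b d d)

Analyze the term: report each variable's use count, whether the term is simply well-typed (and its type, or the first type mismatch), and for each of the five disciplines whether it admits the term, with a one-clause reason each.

use counts: b ×1, d (bound) ×2, n (bound) ×1
use order (left to right): n, b, d, d
typing: well-typed at Int → Int
ordered: ✗, repeated use of d ×2
linear: ✗, repeated use of d ×2
affine: ✗, repeated use of d ×2
relevant: ✓, every one of b, d, n appears
unrestricted: ✓, simply typable at Int → Int; W, C, E all held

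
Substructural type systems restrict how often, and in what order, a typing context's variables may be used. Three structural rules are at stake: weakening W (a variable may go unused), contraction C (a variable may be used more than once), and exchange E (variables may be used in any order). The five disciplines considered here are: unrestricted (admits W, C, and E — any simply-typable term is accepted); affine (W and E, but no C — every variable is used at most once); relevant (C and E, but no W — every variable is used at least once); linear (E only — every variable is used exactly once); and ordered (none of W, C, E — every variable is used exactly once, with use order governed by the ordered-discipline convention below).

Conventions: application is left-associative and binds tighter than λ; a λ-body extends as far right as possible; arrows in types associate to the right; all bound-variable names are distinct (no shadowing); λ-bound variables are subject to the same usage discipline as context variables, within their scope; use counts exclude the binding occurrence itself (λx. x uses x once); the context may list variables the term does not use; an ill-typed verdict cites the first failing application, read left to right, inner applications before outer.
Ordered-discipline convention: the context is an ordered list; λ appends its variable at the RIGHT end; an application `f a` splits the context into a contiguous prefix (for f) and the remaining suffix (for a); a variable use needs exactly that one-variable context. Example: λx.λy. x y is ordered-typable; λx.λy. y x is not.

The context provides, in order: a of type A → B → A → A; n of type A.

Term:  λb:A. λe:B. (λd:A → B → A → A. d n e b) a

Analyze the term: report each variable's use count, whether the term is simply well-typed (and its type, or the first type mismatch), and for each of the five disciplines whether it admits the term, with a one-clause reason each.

counts: a=1, n=1, b (λ-bound)=1, e (λ-bound)=1, d (λ-bound)=1
order of uses: d, n, e, b, a
typing: well-typed — term : A → B → A
ordered: ✗ — no contiguous prefix/suffix split fits d, n, e, b, a
linear: ✓ — exactly-once usage across a, n, b, e, d
affine: ✓ — at most one use each (a, n, b, e, d)
relevant: ✓ — at least one use each (a, n, b, e, d)
unrestricted: ✓ — well-typed at A → B → A; no restrictions here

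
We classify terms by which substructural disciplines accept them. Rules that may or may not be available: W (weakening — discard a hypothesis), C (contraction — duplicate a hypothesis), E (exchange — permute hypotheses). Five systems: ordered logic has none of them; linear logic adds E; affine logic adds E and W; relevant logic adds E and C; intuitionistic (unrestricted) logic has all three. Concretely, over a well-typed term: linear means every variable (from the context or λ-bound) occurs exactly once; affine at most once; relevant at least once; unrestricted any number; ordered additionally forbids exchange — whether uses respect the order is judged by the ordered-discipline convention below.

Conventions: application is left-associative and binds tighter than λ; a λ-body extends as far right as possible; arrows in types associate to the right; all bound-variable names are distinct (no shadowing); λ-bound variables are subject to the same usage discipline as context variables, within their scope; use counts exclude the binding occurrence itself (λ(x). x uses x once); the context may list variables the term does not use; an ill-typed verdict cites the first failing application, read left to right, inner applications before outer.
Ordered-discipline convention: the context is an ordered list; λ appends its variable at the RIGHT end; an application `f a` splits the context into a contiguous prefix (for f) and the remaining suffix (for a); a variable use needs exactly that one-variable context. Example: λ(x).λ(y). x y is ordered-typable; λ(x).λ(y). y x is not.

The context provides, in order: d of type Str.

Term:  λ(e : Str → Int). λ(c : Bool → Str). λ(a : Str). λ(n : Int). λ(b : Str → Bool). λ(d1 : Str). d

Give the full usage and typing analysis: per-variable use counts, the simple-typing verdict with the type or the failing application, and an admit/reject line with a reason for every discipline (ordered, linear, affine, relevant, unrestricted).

usage: d: 1×, e (λ-bound): 0×, c (λ-bound): 0×, a (λ-bound): 0×, n (λ-bound): 0×, b (λ-bound): 0×, d1 (λ-bound): 0×
order of uses: d
typing: the term checks, with type (Str → Int) → (Bool → Str) → Str → Int → (Str → Bool) → Str → Str
ordered: ✗, needs weakening: e, c, a, n, b, d1 unused
linear: ✗, needs weakening: e, c, a, n, b, d1 unused
affine: ✓, at most one use each (d, e, c, a, n, b, d1)
relevant: ✗, needs weakening: e, c, a, n, b, d1 unused
unrestricted: ✓, simply typable at (Str → Int) → (Bool → Str) → Str → Int → (Str → Bool) → Str → Str; W, C, E all held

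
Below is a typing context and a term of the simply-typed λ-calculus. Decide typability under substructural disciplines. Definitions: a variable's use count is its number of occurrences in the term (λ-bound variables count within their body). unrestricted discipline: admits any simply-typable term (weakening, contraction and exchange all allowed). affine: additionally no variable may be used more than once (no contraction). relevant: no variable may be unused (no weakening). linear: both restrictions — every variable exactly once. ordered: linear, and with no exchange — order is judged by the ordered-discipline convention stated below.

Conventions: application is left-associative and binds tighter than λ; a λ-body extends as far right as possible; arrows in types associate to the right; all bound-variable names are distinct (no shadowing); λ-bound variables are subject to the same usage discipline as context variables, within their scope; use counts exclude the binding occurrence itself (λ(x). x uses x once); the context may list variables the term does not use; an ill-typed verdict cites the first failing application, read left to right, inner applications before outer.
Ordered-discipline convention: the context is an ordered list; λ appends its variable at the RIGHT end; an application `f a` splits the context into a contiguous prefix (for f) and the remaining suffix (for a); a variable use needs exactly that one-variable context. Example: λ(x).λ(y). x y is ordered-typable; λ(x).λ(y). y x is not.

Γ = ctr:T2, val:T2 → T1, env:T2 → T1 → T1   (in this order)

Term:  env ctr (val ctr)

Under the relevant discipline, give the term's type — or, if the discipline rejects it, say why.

term : T1
counts: ctr ×2, val ×1, env ×1
uses in reading order: env, ctr, val, ctr
typing: well-typed at T1
per-discipline verdicts: ordered ✗ · linear ✗ · affine ✗ · relevant ✓ · unrestricted ✓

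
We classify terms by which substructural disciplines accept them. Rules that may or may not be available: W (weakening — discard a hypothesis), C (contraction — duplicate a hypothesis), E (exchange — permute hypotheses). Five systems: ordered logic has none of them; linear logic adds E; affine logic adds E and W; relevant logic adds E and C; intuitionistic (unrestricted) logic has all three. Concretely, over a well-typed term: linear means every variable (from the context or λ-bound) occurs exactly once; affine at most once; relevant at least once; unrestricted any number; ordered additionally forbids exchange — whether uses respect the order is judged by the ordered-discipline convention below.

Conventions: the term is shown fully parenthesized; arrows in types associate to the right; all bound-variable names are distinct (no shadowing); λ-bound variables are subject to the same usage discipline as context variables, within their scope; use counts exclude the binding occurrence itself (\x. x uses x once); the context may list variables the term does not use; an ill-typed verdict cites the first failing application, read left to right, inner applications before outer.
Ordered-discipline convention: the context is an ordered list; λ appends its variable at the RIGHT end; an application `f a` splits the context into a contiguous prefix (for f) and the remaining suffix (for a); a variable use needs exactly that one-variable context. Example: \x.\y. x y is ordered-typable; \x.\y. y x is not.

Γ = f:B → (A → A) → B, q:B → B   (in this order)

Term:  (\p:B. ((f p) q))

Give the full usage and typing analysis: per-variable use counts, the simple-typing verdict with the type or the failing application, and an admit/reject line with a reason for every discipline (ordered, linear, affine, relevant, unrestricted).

usage: f: 1, q: 1, p (λ-bound): 1
uses in reading order: f, p, q
typing: ill-typed: an application expects A → A but receives B → B
ordered ✗ (fails simple typing)
linear ✗ (a type mismatch blocks all five)
affine ✗ (the type mismatch rejects it)
relevant ✗ (not simply typable)
unrestricted ✗ (fails simple typing)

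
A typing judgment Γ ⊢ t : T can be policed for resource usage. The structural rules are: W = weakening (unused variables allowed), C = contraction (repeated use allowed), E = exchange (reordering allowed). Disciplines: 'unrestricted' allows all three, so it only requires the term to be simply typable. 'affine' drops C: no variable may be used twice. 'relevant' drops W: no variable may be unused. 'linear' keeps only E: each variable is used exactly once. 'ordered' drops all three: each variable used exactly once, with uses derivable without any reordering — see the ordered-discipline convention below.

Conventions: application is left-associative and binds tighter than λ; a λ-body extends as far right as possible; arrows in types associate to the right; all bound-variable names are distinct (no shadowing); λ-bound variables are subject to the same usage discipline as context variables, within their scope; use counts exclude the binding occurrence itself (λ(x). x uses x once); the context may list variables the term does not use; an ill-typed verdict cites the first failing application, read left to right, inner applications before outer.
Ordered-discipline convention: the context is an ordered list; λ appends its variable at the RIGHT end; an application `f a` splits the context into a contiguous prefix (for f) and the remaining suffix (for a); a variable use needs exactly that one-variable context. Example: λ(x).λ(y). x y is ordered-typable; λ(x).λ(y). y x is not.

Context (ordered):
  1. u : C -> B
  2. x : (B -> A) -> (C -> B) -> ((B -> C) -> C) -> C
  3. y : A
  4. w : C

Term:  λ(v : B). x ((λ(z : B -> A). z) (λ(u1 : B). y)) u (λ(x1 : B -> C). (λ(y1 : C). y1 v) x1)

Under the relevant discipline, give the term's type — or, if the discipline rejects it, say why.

not well-typed under relevant — not simply typable
usage: u: 1; x: 1; y: 1; w: 0; v (bound): 1; z (bound): 1; u1 (bound): 0; x1 (bound): 1; y1 (bound): 1
left-to-right use order: x, z, y, u, y1, v, x1
typing: ill-typed: non-arrow in function slot: C
summary: ordered ✗ | linear ✗ | affine ✗ | relevant ✗ | unrestricted ✗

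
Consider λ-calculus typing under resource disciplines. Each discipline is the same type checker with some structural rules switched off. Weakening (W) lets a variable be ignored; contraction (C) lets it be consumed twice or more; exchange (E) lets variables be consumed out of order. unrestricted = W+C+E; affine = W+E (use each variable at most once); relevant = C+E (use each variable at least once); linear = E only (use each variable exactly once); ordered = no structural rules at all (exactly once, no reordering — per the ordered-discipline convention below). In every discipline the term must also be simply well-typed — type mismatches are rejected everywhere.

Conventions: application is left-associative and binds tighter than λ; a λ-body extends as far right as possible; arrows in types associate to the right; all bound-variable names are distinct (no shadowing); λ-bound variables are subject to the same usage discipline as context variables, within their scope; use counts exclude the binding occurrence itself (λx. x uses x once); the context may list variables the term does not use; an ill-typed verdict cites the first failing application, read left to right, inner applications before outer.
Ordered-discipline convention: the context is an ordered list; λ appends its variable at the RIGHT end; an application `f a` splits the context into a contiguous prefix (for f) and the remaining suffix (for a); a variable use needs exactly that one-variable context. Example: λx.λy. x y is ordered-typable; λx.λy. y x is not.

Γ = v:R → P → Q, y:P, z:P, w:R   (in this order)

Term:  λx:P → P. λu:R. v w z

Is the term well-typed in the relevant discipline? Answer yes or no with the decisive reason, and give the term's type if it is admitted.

no — unused: y, x, u — weakening required
use counts: v: 1, y: 0, z: 1, w: 1, x (λ-bound): 0, u (λ-bound): 0
order of uses: v, w, z
typing: ✓ — (P → P) → R → Q
across the five disciplines: ordered ✗ · linear ✗ · affine ✓ · relevant ✗ · unrestricted ✓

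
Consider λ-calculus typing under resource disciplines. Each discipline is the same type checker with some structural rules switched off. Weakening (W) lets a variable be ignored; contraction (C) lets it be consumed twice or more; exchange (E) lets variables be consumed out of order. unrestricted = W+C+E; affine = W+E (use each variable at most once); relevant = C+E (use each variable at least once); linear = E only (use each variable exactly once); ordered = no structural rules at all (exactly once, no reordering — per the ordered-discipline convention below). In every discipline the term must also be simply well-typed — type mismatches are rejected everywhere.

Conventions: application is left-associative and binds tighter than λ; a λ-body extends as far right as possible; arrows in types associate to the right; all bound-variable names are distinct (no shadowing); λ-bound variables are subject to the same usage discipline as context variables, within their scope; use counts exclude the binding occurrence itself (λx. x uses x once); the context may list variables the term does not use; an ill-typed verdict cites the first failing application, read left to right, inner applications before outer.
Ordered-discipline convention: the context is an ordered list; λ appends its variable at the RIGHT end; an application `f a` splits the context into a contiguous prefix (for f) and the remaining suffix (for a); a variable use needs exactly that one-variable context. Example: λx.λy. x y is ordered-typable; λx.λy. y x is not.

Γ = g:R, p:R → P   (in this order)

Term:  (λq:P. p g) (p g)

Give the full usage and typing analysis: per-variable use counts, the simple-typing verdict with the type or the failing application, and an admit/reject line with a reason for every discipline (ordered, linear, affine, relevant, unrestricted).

variable uses: g ×2; p ×2; q [bound] ×0
use order (left to right): p, g, p, g
typing: the term checks, with type P
ordered ✗ (uses contraction: g ×2, p ×2; needs weakening: q unused)
linear ✗ (uses contraction: g ×2, p ×2; needs weakening: q unused)
affine ✗ (uses contraction: g ×2, p ×2)
relevant ✗ (needs weakening: q unused)
unrestricted ✓ (type-checks (P) and nothing is barred)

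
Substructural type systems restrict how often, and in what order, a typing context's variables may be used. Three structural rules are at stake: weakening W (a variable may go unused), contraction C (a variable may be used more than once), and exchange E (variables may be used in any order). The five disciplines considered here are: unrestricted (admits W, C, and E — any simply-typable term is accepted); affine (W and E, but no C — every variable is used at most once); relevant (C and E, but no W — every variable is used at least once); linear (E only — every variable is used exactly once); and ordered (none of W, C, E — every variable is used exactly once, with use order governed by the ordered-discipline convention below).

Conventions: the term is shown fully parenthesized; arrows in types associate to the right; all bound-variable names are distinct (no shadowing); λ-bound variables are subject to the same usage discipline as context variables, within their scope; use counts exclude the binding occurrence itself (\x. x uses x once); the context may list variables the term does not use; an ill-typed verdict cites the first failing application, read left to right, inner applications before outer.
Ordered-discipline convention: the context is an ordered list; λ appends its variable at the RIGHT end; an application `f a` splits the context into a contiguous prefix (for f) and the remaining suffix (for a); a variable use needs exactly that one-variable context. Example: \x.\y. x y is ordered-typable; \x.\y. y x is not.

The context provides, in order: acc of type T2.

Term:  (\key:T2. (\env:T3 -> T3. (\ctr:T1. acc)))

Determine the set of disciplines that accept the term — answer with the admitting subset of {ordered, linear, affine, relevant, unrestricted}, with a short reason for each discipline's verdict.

admitted in: affine, unrestricted
usage: acc: 1×; key (bound): 0×; env (bound): 0×; ctr (bound): 0×
uses in reading order: acc
typing: well-typed — term : T2 -> (T3 -> T3) -> T1 -> T2
ordered: ✗, needs weakening: key, env, ctr unused
linear: ✗, needs weakening: key, env, ctr unused
affine: ✓, no duplicate uses among acc, key, env, ctr
relevant: ✗, needs weakening: key, env, ctr unused
unrestricted: ✓, typability at T2 -> (T3 -> T3) -> T1 -> T2 is all that's needed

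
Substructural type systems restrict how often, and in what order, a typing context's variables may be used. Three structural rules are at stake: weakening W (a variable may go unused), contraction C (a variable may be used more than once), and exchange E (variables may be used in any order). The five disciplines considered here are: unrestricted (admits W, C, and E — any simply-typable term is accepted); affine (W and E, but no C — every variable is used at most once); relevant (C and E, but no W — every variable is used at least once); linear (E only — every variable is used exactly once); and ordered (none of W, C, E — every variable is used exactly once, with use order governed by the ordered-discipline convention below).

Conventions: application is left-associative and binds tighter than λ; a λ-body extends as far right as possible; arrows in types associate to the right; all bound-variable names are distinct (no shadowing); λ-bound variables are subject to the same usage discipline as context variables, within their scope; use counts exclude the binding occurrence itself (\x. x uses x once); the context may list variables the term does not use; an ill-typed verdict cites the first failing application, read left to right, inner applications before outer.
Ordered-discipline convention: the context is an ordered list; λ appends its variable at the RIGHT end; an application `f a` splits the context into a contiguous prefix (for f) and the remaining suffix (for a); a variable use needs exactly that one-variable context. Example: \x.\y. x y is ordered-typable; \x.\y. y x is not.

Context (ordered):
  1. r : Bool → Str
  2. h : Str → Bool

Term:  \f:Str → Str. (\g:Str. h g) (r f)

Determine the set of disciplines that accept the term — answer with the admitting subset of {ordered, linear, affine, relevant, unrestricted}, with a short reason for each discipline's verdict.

accepted by: none
variable uses: r ×1; h ×1; f (λ-bound) ×1; g (λ-bound) ×1
uses in reading order: h, g, r, f
typing: ill-typed: an application expects Bool but receives Str → Str
ordered: ✗, the type mismatch rejects it
linear: ✗, not simply typable
affine: ✗, fails simple typing
relevant: ✗, a type mismatch blocks all five
unrestricted: ✗, the type mismatch rejects it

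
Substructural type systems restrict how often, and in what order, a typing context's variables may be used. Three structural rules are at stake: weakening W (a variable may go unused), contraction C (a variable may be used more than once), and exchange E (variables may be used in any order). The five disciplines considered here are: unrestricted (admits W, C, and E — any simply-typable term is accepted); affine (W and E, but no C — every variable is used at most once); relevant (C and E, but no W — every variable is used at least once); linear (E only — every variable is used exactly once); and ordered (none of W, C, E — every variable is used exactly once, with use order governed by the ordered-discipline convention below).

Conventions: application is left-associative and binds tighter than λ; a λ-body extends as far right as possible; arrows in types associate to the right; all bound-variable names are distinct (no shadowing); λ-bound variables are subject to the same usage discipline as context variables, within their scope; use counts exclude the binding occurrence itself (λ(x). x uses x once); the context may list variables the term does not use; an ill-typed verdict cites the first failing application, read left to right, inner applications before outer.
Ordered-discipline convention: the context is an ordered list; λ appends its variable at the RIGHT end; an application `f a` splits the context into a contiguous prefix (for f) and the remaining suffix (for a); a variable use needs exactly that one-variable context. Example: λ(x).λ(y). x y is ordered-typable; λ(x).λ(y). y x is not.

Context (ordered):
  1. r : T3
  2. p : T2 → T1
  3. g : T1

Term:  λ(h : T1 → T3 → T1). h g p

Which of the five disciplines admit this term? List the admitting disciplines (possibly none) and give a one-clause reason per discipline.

admitted in: none
use counts: r ×0, p ×1, g ×1, h (bound) ×1
uses in reading order: h, g, p
typing: ill-typed: an application expects T3 but receives T2 → T1
ordered: ✗ — not simply typable
linear: ✗ — fails simple typing
affine: ✗ — a type mismatch blocks all five
relevant: ✗ — the type mismatch rejects it
unrestricted: ✗ — not simply typable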